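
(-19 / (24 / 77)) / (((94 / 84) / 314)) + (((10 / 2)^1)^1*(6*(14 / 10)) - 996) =-1697513 / 94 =-18058.65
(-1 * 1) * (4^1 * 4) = -16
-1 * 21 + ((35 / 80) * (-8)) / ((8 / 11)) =-413 / 16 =-25.81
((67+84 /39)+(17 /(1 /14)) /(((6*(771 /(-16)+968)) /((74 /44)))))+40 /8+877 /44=2377906015 /25254372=94.16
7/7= 1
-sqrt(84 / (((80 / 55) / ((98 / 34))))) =-7 * sqrt(3927) / 34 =-12.90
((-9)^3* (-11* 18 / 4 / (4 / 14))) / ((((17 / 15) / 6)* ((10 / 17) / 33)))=150043509 / 4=37510877.25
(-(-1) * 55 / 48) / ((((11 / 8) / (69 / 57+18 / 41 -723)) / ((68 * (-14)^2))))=-18723574240 / 2337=-8011798.99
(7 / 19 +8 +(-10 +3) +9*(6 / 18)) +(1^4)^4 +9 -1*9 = 102 / 19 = 5.37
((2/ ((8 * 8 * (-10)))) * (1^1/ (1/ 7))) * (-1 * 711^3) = 2515978017/ 320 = 7862431.30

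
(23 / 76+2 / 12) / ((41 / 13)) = 1391 / 9348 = 0.15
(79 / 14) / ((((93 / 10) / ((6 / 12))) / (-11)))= -4345 / 1302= -3.34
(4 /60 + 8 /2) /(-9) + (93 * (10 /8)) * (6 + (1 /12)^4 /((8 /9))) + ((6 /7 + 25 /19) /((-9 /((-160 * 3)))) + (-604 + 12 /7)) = 30985197499 /147087360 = 210.66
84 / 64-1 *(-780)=12501 / 16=781.31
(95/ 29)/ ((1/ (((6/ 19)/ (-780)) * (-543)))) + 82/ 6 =32543/ 2262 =14.39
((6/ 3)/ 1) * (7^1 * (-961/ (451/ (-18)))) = 242172/ 451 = 536.97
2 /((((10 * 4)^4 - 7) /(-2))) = -4 /2559993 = -0.00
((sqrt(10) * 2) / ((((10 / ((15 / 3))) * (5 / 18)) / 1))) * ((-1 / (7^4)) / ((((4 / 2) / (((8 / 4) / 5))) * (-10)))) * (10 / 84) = 3 * sqrt(10) / 840350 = 0.00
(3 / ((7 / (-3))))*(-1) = 9 / 7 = 1.29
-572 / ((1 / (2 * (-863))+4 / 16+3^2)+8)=-1974544 / 59545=-33.16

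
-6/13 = -0.46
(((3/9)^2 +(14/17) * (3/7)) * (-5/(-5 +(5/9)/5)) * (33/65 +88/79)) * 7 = 376229/69836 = 5.39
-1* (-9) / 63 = 1 / 7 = 0.14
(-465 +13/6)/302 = -2777/1812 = -1.53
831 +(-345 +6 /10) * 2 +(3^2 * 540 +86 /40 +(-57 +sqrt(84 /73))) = 4948.42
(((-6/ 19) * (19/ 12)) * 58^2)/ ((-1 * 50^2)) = 841/ 1250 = 0.67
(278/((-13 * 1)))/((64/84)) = -2919/104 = -28.07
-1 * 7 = -7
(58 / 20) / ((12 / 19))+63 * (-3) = -22129 / 120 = -184.41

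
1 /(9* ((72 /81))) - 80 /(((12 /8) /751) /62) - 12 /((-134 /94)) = -3993143383 /1608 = -2483298.12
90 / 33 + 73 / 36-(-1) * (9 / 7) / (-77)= 4.74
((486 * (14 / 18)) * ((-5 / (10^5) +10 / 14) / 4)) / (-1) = -67.50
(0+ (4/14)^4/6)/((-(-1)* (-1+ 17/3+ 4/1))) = 0.00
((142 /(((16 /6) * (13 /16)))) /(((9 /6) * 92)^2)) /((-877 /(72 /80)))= -213 /60311290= -0.00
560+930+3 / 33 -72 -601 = 8988 / 11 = 817.09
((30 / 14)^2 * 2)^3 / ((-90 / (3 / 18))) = -168750 / 117649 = -1.43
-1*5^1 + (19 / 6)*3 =9 / 2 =4.50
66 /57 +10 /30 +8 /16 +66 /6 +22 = 3989 /114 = 34.99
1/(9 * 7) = 1/63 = 0.02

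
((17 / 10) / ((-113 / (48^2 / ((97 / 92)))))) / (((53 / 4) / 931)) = -6709635072 / 2904665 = -2309.95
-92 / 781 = -0.12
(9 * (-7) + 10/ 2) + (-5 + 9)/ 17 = -57.76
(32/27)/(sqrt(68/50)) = 80 * sqrt(34)/459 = 1.02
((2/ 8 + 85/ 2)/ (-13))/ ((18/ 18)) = -171/ 52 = -3.29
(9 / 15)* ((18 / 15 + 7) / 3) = 41 / 25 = 1.64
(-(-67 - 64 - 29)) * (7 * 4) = 4480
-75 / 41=-1.83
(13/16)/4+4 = 269/64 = 4.20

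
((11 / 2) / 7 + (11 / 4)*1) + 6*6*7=7155 / 28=255.54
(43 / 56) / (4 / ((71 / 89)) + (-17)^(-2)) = 882317 / 5765480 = 0.15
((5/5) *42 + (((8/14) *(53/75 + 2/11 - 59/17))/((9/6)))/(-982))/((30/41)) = 124513707823/2169176625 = 57.40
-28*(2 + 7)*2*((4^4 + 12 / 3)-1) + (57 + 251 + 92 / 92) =-130227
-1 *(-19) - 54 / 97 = 1789 / 97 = 18.44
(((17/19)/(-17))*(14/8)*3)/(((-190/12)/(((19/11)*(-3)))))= -189/2090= -0.09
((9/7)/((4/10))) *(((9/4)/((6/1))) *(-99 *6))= -40095/56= -715.98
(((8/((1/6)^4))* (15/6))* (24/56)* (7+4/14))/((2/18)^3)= 2891039040/49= 59000796.73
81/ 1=81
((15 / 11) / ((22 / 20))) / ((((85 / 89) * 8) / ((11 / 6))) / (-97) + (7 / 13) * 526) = 8417175 / 1922803993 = 0.00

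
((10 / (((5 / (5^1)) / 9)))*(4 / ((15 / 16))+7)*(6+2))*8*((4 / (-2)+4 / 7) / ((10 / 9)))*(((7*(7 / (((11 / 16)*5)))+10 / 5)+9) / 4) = -202816224 / 385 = -526795.39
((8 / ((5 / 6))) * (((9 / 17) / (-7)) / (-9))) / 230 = 0.00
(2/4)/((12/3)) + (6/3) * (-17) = -271/8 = -33.88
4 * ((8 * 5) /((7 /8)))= 1280 /7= 182.86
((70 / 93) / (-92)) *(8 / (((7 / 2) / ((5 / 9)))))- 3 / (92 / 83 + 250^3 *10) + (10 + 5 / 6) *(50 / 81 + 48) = 1183417963820746969 / 2246952672189828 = 526.68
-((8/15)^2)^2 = -4096/50625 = -0.08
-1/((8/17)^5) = -1419857/32768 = -43.33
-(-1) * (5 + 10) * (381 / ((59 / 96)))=548640 / 59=9298.98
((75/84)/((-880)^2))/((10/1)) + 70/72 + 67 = 5305879049/78059520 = 67.97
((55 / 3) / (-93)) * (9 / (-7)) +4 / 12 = 382 / 651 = 0.59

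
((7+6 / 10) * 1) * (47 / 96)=893 / 240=3.72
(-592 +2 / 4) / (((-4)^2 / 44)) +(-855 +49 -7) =-19517 / 8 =-2439.62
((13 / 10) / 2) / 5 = 13 / 100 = 0.13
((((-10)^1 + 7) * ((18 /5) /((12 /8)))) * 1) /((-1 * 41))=36 /205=0.18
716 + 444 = 1160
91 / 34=2.68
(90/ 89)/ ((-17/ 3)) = -270/ 1513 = -0.18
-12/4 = -3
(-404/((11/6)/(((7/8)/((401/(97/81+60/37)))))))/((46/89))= -531636427/202703094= -2.62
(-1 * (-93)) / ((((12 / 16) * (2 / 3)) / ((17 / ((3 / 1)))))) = 1054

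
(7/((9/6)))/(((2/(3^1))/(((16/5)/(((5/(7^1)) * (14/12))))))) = 672/25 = 26.88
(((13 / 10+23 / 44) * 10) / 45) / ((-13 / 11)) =-401 / 1170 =-0.34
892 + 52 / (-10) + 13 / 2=8933 / 10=893.30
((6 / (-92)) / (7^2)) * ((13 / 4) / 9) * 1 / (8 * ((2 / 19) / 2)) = -247 / 216384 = -0.00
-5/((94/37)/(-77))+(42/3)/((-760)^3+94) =3126605889827/20631867582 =151.54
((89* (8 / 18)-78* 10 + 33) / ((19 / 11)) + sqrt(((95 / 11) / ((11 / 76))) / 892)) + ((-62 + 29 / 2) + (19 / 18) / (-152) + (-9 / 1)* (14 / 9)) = -429625 / 912 + 19* sqrt(1115) / 2453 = -470.82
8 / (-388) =-0.02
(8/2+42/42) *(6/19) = 30/19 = 1.58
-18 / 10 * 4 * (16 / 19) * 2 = -1152 / 95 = -12.13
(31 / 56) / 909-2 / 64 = -6239 / 203616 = -0.03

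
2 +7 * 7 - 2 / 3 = 151 / 3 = 50.33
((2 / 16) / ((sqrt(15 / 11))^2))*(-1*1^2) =-11 / 120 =-0.09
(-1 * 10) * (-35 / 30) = 35 / 3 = 11.67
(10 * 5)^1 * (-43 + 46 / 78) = -82700 / 39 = -2120.51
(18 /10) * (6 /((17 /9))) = 486 /85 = 5.72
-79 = -79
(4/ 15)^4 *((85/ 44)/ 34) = 32/ 111375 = 0.00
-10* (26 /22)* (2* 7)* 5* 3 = -27300 /11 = -2481.82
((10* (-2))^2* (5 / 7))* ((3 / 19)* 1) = 45.11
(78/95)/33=26/1045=0.02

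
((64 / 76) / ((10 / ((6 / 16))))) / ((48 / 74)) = 37 / 760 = 0.05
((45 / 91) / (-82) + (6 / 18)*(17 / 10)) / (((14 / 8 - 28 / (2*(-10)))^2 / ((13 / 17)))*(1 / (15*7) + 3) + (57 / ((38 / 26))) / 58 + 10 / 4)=0.01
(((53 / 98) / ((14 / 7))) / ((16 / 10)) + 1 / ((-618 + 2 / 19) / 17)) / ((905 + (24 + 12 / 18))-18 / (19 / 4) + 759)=37116063 / 441974559040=0.00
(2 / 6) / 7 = 0.05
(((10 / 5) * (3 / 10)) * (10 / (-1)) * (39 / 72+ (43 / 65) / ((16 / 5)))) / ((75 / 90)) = -5.39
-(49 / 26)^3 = -117649 / 17576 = -6.69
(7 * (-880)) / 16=-385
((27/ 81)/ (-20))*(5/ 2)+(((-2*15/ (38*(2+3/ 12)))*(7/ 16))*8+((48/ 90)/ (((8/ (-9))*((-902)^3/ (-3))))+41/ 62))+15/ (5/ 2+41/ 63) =1781352360696079/ 429008031617660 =4.15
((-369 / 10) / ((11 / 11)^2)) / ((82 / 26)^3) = -1.18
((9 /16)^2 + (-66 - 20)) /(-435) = 4387 /22272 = 0.20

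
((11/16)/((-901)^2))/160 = 11/2078210560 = 0.00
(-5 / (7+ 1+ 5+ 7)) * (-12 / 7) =0.43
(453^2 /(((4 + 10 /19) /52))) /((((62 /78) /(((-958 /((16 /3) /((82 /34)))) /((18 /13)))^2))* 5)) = 14316633249973778217 /246551680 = 58067473926.66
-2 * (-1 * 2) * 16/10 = 6.40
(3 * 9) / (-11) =-27 / 11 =-2.45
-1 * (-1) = 1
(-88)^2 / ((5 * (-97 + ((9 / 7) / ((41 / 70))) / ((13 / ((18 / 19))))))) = -15.99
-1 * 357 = -357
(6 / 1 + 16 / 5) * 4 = 184 / 5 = 36.80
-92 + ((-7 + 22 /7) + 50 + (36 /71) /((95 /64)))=-2149017 /47215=-45.52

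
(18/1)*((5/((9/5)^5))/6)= 15625/19683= 0.79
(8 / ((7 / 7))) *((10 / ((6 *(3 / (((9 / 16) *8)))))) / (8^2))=5 / 16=0.31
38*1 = 38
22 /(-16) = -11 /8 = -1.38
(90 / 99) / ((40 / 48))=12 / 11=1.09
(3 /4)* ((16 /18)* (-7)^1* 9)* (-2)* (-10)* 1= -840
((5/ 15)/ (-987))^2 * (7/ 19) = 1/ 23797557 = 0.00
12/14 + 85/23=733/161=4.55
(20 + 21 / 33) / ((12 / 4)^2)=227 / 99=2.29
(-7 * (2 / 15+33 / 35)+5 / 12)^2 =182329 / 3600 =50.65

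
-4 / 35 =-0.11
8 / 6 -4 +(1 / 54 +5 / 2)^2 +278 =205342 / 729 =281.68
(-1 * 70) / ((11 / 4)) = -280 / 11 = -25.45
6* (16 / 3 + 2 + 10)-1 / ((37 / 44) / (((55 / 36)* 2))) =33422 / 333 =100.37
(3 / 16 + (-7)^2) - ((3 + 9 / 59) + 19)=25521 / 944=27.03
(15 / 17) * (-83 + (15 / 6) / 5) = -2475 / 34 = -72.79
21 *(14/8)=147/4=36.75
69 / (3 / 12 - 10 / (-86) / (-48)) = 142416 / 511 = 278.70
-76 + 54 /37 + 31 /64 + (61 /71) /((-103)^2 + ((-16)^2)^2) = -948074778227 /12802106560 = -74.06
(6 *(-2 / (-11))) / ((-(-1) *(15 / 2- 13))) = -24 / 121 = -0.20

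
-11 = -11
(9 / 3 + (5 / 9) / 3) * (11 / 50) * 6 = 946 / 225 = 4.20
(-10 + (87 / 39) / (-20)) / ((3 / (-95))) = 49951 / 156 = 320.20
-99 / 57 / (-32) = 33 / 608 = 0.05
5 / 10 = 1 / 2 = 0.50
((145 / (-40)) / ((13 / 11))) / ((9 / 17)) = -5423 / 936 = -5.79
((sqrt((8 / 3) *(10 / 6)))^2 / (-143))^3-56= -119377890568 / 2131746903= -56.00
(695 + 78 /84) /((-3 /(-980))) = 682010 /3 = 227336.67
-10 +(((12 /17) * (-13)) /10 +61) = 4257 /85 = 50.08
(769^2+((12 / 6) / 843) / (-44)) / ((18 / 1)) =10967381105 / 333828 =32853.39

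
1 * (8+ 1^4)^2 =81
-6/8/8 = -3/32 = -0.09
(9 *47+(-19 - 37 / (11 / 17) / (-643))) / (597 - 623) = -2858121 / 183898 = -15.54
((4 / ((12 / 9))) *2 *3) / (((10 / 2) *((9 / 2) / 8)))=32 / 5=6.40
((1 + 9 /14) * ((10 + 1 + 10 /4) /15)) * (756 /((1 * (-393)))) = -1863 /655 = -2.84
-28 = -28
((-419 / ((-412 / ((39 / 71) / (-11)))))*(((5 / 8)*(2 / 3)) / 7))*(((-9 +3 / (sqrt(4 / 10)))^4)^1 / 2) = -0.50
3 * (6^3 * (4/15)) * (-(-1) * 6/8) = 129.60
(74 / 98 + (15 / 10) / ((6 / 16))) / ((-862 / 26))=-3029 / 21119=-0.14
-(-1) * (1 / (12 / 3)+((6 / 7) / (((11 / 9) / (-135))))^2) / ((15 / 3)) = 212582329 / 118580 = 1792.73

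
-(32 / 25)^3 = -32768 / 15625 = -2.10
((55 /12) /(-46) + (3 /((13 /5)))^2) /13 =114905 /1212744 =0.09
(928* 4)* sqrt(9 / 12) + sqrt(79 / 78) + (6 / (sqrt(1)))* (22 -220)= -1188 + sqrt(6162) / 78 + 1856* sqrt(3)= 2027.69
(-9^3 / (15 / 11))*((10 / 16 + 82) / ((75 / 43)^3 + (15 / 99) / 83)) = -384767000049069 / 46236526400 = -8321.71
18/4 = 9/2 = 4.50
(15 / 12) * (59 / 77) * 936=69030 / 77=896.49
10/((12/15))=25/2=12.50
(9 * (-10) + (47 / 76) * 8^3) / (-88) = -2153 / 836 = -2.58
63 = 63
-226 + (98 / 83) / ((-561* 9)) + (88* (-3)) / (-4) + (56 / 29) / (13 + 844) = -1666390512002 / 10415072151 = -160.00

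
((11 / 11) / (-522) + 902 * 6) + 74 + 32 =2880395 / 522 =5518.00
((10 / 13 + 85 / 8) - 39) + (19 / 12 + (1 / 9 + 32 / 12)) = -21757 / 936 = -23.24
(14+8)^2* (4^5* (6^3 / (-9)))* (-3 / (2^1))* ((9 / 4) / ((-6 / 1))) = -6690816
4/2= 2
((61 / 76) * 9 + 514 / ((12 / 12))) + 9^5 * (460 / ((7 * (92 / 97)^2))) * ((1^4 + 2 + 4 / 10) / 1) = 44865651734 / 3059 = 14666770.75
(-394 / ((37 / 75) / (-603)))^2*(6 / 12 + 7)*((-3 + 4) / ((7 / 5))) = 11906410793343750 / 9583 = 1242451298481.03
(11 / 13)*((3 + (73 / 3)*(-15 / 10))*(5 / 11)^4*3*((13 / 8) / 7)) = -125625 / 149072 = -0.84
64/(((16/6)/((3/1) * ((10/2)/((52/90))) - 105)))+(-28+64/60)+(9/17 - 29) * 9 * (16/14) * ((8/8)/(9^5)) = -97634685136/50749335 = -1923.86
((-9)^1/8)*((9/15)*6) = -81/20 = -4.05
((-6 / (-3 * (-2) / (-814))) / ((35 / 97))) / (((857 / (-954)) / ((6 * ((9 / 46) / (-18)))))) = 112988898 / 689885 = 163.78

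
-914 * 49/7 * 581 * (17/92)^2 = -537140891/4232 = -126923.65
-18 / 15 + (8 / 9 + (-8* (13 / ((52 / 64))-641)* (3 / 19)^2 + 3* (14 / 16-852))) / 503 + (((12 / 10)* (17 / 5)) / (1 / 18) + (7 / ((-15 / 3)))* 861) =-1137.99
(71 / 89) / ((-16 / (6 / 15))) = -71 / 3560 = -0.02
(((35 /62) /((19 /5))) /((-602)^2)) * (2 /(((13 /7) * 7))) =25 /396418204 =0.00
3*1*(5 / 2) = 15 / 2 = 7.50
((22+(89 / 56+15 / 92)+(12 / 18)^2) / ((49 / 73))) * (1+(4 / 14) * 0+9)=102378485 / 284004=360.48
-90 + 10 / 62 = -89.84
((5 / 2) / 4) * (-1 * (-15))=75 / 8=9.38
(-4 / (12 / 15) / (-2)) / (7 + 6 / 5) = 25 / 82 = 0.30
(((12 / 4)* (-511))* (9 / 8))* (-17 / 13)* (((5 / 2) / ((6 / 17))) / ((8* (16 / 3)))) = 19936665 / 53248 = 374.41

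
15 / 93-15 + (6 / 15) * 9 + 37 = 3993 / 155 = 25.76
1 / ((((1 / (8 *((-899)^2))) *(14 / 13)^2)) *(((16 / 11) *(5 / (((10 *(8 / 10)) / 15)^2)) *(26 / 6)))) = 50317.38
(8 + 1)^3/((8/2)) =729/4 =182.25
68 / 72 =17 / 18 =0.94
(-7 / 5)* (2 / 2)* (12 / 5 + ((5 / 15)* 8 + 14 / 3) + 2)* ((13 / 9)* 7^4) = -38454416 / 675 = -56969.51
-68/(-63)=68/63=1.08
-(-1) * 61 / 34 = 61 / 34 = 1.79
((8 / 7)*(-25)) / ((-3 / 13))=2600 / 21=123.81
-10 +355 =345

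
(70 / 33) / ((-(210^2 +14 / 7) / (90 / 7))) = -150 / 242561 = -0.00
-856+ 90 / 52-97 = -24733 / 26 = -951.27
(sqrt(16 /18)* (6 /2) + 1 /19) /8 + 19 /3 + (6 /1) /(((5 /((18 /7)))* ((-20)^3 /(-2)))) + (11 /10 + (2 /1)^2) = sqrt(2) /4 + 5706041 /498750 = 11.79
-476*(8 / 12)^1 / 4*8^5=-7798784 / 3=-2599594.67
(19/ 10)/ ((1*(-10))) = -0.19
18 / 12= 3 / 2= 1.50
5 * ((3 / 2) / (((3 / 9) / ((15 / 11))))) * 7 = 4725 / 22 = 214.77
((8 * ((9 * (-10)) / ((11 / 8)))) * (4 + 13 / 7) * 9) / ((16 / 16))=-2125440 / 77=-27603.12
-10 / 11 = -0.91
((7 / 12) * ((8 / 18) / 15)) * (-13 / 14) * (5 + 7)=-26 / 135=-0.19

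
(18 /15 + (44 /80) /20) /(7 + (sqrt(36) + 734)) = 491 /298800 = 0.00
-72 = -72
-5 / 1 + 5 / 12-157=-1939 / 12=-161.58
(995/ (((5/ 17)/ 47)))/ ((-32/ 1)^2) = 159001/ 1024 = 155.27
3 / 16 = 0.19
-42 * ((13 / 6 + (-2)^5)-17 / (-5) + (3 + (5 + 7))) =2401 / 5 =480.20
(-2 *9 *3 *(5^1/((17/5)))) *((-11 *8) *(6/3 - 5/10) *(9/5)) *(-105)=-33679800/17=-1981164.71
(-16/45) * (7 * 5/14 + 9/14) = -352/315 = -1.12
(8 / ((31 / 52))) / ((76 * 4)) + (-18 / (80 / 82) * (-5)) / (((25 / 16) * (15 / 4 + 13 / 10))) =3490586 / 297445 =11.74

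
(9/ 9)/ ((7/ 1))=1/ 7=0.14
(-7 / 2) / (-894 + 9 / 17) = 119 / 30378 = 0.00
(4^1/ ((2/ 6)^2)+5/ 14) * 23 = 11707/ 14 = 836.21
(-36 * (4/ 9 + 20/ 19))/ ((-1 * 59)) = 1024/ 1121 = 0.91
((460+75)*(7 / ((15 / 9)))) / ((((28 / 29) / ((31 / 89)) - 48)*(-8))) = 18879 / 3040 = 6.21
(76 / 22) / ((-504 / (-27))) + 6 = 1905 / 308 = 6.19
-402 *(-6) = 2412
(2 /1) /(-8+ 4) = -1 /2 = -0.50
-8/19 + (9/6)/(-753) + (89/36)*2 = 194063/42921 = 4.52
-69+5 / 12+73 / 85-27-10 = -106819 / 1020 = -104.72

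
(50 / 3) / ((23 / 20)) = 1000 / 69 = 14.49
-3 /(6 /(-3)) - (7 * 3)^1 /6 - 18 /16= -25 /8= -3.12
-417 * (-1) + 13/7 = 2932/7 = 418.86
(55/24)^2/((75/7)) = 847/1728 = 0.49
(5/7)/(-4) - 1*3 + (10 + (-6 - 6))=-145/28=-5.18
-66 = -66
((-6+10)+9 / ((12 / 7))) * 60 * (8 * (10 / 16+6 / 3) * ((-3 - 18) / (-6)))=81585 / 2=40792.50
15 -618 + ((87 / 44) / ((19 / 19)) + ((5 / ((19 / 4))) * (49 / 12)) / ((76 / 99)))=-4728855 / 7942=-595.42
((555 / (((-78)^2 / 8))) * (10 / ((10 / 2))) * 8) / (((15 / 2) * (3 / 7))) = 16576 / 4563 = 3.63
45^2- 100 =1925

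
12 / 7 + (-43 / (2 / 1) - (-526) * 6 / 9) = 13897 / 42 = 330.88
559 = 559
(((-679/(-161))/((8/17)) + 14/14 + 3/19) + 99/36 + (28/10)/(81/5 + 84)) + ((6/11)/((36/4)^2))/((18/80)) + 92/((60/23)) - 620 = -4461750380917/7802914680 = -571.81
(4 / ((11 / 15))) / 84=5 / 77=0.06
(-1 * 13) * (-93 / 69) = 403 / 23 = 17.52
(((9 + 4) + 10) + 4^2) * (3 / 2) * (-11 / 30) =-429 / 20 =-21.45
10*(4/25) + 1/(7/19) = 151/35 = 4.31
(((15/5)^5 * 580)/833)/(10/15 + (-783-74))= -422820/2139977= -0.20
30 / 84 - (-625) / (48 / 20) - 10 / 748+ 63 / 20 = 10363763 / 39270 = 263.91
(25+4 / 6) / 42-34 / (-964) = 1402 / 2169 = 0.65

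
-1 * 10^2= -100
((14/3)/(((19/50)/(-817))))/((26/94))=-36274.36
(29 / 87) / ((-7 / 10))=-10 / 21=-0.48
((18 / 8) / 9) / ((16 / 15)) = 15 / 64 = 0.23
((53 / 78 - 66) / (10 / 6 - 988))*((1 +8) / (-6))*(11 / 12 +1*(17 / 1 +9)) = -1645685 / 615472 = -2.67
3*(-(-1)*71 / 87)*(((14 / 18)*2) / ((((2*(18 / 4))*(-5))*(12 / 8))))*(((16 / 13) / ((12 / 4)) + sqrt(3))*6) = -0.73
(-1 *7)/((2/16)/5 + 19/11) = -3080/771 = -3.99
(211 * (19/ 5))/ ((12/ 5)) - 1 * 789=-454.92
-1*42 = -42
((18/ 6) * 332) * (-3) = -2988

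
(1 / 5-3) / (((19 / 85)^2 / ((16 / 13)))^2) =-37417408000 / 22024249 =-1698.92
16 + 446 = 462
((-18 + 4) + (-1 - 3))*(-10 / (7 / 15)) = 2700 / 7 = 385.71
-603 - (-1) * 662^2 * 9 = 3943593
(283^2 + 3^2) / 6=13349.67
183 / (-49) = -183 / 49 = -3.73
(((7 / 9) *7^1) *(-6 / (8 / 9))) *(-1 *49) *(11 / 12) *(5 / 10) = 26411 / 32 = 825.34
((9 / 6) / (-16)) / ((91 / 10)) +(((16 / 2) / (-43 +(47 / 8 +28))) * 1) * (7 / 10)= -331619 / 531440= -0.62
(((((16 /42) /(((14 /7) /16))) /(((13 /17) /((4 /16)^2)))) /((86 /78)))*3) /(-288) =-17 /7224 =-0.00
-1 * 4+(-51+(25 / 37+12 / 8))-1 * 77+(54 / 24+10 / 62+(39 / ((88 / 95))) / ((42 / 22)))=-6767449 / 64232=-105.36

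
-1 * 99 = -99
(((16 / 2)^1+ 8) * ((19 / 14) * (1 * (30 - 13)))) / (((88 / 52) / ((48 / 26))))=31008 / 77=402.70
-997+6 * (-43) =-1255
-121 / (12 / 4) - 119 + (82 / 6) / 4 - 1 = -1883 / 12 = -156.92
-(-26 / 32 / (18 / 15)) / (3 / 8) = 65 / 36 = 1.81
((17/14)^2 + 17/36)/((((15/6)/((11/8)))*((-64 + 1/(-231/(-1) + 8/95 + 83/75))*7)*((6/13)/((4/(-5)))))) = 20309833258/4902399024075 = 0.00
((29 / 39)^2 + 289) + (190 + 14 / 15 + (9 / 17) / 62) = 3851487737 / 8015670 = 480.49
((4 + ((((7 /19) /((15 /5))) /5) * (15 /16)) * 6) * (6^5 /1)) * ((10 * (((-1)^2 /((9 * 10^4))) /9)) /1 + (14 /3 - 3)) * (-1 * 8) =-1018987548 /2375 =-429047.39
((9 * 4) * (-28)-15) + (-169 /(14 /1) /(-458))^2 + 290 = -30136345791 /41113744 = -733.00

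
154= 154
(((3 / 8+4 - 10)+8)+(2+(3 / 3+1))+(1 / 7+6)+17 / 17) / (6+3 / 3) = 757 / 392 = 1.93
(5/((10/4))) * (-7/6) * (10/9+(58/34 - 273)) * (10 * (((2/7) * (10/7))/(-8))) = -1033450/3213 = -321.65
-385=-385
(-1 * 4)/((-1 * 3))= 4/3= 1.33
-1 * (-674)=674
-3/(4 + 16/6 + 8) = -9/44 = -0.20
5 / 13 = 0.38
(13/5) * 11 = 143/5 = 28.60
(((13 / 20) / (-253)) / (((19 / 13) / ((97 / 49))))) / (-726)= 16393 / 3420084360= 0.00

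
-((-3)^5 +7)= 236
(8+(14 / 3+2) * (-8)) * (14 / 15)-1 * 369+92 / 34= -312583 / 765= -408.61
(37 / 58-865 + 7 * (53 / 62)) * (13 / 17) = -10031866 / 15283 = -656.41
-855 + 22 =-833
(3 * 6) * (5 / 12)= 15 / 2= 7.50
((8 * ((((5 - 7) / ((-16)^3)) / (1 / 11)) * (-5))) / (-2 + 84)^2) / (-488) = 55 / 840015872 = 0.00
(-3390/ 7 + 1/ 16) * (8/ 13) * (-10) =271165/ 91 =2979.84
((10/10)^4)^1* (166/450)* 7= 581/225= 2.58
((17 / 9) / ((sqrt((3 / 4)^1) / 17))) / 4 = 289 * sqrt(3) / 54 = 9.27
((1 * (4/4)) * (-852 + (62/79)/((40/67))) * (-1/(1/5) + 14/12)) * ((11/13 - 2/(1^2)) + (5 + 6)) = 38047888/1185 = 32107.92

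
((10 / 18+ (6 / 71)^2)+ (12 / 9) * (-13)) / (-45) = 760867 / 2041605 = 0.37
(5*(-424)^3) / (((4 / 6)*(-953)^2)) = -571687680 / 908209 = -629.47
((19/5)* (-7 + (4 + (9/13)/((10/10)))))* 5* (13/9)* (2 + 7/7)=-190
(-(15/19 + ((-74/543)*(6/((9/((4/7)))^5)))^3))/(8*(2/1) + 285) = -86943120889771112019875603563984253/33148513891240066001326730922278826453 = -0.00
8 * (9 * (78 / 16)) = 351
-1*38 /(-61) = 38 /61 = 0.62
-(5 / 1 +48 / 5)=-73 / 5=-14.60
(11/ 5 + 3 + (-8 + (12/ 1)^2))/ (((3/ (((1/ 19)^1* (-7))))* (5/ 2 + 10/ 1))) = -9884/ 7125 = -1.39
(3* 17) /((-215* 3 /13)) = -221 /215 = -1.03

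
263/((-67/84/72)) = -1590624/67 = -23740.66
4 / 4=1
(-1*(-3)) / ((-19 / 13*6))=-13 / 38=-0.34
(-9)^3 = -729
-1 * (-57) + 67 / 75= 4342 / 75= 57.89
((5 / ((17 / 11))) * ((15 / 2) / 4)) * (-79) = -479.23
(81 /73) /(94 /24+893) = 972 /785699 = 0.00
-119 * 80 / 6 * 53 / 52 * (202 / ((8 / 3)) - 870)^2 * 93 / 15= -657805802031 / 104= -6325055788.76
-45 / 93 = -15 / 31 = -0.48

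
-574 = -574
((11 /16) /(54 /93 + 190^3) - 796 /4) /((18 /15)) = -3385053964855 /20412385728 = -165.83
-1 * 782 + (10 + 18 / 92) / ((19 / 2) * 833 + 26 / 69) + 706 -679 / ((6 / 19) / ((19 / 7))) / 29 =-52684474897 / 190028010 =-277.25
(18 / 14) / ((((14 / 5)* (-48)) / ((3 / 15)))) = -3 / 1568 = -0.00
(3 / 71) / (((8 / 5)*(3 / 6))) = 15 / 284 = 0.05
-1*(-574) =574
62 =62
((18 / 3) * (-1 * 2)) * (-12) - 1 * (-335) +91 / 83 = 39848 / 83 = 480.10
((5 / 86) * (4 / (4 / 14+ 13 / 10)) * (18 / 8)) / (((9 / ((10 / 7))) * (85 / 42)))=700 / 27047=0.03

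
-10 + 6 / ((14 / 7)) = -7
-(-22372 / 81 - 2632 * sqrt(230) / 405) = 2632 * sqrt(230) / 405 + 22372 / 81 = 374.76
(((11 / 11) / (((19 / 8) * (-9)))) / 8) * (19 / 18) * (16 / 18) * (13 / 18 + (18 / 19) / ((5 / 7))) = -7006 / 623295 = -0.01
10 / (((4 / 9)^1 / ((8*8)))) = 1440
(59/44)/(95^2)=59/397100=0.00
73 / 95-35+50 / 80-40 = -55941 / 760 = -73.61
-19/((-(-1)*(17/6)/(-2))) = 228/17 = 13.41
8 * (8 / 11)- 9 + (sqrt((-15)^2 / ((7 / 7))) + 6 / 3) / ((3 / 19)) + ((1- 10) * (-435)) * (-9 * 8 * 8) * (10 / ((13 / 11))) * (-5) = 40929020824 / 429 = 95405642.95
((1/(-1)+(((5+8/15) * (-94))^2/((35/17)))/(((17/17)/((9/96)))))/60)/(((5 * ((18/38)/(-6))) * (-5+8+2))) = -4914950723/47250000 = -104.02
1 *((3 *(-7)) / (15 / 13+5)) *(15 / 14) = -117 / 32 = -3.66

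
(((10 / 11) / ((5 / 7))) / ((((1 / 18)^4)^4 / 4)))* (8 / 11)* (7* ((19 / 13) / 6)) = 766672284473349427614.03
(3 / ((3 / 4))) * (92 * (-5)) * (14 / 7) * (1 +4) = -18400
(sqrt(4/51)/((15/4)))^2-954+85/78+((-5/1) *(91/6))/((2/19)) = -998470847/596700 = -1673.32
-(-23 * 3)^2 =-4761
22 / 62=11 / 31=0.35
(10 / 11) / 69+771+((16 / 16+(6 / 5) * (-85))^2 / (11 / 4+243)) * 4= 699131561 / 746097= 937.05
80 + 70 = 150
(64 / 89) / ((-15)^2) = 0.00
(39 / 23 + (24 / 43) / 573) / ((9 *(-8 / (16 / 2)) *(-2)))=320491 / 3400182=0.09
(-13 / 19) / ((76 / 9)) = -117 / 1444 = -0.08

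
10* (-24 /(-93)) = 80 /31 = 2.58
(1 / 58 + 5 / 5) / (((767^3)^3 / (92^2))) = 4232 / 45154835221857792331131257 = 0.00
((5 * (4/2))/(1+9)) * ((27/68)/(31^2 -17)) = 27/64192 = 0.00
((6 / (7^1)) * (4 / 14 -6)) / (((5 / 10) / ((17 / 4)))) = -2040 / 49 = -41.63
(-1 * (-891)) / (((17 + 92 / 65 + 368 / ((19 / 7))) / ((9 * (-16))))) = -158455440 / 190183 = -833.17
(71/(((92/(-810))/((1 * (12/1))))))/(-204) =36.77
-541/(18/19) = -571.06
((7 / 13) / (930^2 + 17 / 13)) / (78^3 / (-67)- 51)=-469 / 5374148170773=-0.00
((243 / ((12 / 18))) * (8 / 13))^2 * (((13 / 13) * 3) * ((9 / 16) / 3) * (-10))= -47829690 / 169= -283015.92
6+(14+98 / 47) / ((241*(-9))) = 67878 / 11327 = 5.99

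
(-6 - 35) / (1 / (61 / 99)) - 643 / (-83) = -143926 / 8217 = -17.52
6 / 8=3 / 4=0.75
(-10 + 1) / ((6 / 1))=-3 / 2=-1.50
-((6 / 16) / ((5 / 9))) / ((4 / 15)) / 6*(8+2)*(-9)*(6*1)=3645 / 16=227.81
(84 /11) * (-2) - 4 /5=-884 /55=-16.07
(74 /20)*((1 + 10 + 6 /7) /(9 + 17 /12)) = 18426 /4375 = 4.21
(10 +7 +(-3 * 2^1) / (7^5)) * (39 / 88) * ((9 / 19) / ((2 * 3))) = 33428421 / 56202608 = 0.59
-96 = -96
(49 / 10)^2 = 2401 / 100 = 24.01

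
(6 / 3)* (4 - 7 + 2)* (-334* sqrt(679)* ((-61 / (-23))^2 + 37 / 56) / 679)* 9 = 342607347* sqrt(679) / 5028674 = 1775.33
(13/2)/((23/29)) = 377/46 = 8.20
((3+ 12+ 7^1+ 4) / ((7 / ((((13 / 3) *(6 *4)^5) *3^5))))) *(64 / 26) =536617156608 / 7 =76659593801.14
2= 2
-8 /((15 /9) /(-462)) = 11088 /5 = 2217.60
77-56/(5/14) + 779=3496/5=699.20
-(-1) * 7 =7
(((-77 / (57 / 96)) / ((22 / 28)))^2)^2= 96717311574016 / 130321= 742146788.12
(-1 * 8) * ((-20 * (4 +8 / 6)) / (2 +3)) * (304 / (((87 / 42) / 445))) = 969687040 / 87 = 11145828.05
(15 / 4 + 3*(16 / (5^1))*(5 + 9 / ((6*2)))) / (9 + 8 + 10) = 131 / 60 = 2.18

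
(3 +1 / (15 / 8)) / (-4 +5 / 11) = -583 / 585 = -1.00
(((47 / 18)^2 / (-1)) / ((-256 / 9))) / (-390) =-2209 / 3594240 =-0.00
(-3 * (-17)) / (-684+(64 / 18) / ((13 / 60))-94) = -1989 / 29702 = -0.07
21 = 21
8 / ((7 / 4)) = 32 / 7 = 4.57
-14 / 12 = -7 / 6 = -1.17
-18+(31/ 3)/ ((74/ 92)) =-572/ 111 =-5.15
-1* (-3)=3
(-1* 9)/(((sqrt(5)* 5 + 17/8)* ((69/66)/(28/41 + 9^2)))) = 8198352/661043 - 19290240* sqrt(5)/661043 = -52.85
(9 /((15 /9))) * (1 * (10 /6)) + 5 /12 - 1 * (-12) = 257 /12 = 21.42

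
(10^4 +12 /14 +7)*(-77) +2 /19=-14641493 /19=-770604.89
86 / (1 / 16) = 1376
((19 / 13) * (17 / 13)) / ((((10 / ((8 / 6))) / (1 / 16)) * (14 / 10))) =323 / 28392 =0.01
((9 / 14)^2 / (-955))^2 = 6561 / 35036352400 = 0.00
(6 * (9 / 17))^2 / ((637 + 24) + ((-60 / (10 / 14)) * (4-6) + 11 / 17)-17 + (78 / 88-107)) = 128304 / 8984279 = 0.01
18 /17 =1.06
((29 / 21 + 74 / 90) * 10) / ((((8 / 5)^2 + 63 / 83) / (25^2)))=1800062500 / 433881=4148.75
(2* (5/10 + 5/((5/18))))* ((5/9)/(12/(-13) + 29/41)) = -19721/207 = -95.27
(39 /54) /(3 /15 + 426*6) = 65 /230058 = 0.00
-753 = -753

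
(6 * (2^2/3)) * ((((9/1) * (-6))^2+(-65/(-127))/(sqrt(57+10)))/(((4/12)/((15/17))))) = 23400 * sqrt(67)/144653+1049760/17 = 61751.91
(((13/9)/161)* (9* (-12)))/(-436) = 39/17549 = 0.00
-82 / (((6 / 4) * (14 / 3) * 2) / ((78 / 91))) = -246 / 49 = -5.02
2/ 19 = 0.11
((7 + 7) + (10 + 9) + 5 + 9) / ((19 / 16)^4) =3080192 / 130321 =23.64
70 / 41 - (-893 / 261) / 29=566443 / 310329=1.83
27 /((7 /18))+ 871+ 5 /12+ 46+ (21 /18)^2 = 62257 /63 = 988.21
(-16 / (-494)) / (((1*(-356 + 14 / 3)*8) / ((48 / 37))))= -72 / 4816253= -0.00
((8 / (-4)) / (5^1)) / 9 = -2 / 45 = -0.04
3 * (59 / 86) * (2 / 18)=59 / 258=0.23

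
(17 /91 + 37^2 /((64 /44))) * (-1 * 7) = -1370641 /208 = -6589.62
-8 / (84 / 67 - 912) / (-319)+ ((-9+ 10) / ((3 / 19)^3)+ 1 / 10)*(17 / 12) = 42048425767 / 116792280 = 360.03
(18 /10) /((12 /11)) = 1.65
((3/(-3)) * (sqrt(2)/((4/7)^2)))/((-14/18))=63 * sqrt(2)/16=5.57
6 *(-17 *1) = -102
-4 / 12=-1 / 3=-0.33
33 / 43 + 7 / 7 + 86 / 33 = 6206 / 1419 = 4.37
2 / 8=1 / 4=0.25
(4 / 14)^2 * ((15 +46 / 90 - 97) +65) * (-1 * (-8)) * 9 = -96.91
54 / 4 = 27 / 2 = 13.50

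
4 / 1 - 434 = -430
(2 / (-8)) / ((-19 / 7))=0.09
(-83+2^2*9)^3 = -103823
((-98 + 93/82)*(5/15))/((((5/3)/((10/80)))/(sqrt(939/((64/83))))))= -7943*sqrt(77937)/26240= -84.51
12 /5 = 2.40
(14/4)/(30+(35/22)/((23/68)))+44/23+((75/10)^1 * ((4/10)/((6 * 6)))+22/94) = 132759223/56947080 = 2.33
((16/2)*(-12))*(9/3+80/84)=-2656/7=-379.43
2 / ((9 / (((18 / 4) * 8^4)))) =4096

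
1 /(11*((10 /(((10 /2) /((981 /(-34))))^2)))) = 2890 /10585971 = 0.00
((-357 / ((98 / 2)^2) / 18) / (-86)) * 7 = 17 / 25284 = 0.00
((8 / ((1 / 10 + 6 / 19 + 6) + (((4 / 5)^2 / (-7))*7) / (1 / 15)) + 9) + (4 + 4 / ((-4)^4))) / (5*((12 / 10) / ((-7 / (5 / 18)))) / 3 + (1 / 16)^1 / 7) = -5124231 / 34364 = -149.12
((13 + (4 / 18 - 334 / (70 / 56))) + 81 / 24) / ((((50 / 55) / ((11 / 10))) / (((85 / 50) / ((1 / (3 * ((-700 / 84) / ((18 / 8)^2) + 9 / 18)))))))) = 103366037533 / 58320000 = 1772.39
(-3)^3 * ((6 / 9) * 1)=-18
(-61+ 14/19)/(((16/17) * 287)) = -19465/87248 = -0.22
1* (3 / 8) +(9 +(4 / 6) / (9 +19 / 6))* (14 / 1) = 127.14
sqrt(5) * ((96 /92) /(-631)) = -24 * sqrt(5) /14513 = -0.00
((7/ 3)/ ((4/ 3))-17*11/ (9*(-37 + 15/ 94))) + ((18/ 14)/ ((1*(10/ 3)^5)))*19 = 51779257351/ 21816900000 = 2.37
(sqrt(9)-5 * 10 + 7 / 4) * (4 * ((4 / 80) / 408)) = -181 / 8160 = -0.02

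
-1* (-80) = 80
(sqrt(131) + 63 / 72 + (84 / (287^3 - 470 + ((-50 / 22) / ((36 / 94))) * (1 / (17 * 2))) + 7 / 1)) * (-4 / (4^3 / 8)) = -sqrt(131) / 2 - 10025866216107 / 2546250588496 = -9.66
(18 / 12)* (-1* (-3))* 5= 45 / 2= 22.50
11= 11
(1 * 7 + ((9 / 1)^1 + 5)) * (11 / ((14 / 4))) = 66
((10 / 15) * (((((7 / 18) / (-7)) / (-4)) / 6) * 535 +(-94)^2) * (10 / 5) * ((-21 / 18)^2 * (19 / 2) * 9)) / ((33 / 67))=238135861999 / 85536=2784042.53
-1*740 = -740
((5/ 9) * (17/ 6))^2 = 7225/ 2916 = 2.48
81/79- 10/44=1387/1738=0.80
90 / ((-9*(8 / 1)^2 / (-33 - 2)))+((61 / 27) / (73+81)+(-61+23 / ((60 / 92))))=-6735931 / 332640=-20.25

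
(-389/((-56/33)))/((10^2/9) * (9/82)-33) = -526317/72968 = -7.21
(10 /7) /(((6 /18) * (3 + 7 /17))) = 1.26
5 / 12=0.42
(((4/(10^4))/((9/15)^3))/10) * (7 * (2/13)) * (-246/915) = -287/5352750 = -0.00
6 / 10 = 3 / 5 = 0.60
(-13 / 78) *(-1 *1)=1 / 6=0.17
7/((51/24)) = 3.29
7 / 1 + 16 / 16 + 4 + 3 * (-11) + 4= -17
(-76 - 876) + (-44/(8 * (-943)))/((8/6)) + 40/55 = -78940053/82984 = -951.27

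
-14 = -14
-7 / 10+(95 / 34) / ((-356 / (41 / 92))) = -3916963 / 5567840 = -0.70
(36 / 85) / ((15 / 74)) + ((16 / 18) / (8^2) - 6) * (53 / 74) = -4977011 / 2264400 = -2.20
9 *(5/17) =45/17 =2.65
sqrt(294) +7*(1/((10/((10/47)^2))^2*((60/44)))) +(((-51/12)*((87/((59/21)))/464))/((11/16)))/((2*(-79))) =16310073773/6004466989224 +7*sqrt(6) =17.15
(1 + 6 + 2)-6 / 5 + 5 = 64 / 5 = 12.80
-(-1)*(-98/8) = -49/4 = -12.25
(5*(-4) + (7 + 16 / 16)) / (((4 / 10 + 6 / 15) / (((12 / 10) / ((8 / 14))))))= -63 / 2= -31.50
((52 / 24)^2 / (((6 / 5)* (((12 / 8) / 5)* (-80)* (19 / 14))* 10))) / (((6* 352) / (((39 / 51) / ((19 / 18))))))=-15379 / 3732867072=-0.00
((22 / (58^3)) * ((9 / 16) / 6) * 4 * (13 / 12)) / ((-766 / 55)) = -7865 / 2391292672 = -0.00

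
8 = 8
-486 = -486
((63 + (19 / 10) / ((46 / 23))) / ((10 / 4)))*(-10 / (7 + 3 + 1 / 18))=-23022 / 905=-25.44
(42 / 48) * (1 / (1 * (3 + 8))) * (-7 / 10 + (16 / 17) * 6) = 0.39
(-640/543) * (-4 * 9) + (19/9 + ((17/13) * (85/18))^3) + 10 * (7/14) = 661007232449/2319135624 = 285.02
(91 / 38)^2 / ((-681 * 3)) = -8281 / 2950092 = -0.00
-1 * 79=-79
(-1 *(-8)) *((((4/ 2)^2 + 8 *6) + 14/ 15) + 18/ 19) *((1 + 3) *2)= 982784/ 285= 3448.36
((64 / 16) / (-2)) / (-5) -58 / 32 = -113 / 80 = -1.41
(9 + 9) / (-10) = -1.80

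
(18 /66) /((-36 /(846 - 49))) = -797 /132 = -6.04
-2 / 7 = -0.29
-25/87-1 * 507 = -44134/87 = -507.29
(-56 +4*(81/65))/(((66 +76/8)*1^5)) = -6632/9815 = -0.68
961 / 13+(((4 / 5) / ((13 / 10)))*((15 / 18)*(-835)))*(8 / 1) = -130717 / 39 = -3351.72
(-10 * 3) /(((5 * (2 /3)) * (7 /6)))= -54 /7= -7.71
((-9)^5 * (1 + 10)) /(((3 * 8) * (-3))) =72171 /8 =9021.38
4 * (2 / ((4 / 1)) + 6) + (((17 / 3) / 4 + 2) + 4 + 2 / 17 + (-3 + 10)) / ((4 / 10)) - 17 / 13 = 323693 / 5304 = 61.03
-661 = -661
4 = 4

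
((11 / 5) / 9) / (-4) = -11 / 180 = -0.06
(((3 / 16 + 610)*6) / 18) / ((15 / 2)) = 9763 / 360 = 27.12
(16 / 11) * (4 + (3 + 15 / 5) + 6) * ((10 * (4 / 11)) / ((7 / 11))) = 10240 / 77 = 132.99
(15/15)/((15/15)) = 1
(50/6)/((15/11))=55/9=6.11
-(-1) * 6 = 6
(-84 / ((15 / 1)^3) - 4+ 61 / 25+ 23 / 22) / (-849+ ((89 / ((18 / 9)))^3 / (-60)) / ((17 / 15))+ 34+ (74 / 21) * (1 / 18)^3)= 6177133872 / 24172174989875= 0.00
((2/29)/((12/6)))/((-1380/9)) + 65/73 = 866881/973820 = 0.89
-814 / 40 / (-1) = 407 / 20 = 20.35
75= 75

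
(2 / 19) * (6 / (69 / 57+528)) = 12 / 10055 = 0.00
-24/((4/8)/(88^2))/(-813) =123904/271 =457.21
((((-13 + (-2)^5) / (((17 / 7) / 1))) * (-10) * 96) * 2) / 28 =21600 / 17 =1270.59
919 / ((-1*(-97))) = 919 / 97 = 9.47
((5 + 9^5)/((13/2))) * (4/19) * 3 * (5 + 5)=14172960/247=57380.40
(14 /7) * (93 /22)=93 /11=8.45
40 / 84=10 / 21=0.48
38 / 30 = 19 / 15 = 1.27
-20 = -20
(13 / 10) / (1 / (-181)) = -2353 / 10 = -235.30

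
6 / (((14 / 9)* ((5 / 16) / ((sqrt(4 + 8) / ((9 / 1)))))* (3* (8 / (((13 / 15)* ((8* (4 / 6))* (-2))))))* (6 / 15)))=-832* sqrt(3) / 315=-4.57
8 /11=0.73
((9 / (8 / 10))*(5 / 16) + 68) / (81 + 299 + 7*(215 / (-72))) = 41193 / 206840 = 0.20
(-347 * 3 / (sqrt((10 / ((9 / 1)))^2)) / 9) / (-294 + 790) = -0.21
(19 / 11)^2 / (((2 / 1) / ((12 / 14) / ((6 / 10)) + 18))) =24548 / 847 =28.98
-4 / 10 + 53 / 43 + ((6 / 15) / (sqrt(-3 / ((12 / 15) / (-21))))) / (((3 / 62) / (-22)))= 179 / 215- 5456* sqrt(35) / 1575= -19.66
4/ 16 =1/ 4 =0.25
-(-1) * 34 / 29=34 / 29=1.17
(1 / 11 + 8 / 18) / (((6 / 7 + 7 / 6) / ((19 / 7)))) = 2014 / 2805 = 0.72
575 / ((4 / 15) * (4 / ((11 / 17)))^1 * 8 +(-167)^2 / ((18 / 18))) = 94875 / 4603861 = 0.02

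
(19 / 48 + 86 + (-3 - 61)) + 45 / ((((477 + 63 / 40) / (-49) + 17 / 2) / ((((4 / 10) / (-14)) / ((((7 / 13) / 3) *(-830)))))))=17036791 / 760944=22.39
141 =141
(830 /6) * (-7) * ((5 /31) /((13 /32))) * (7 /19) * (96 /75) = -4164608 /22971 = -181.30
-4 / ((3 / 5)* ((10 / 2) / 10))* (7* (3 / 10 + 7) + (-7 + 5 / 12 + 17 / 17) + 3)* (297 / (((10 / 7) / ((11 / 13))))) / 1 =-7396851 / 65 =-113797.71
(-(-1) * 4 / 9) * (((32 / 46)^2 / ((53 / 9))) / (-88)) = -128 / 308407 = -0.00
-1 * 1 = -1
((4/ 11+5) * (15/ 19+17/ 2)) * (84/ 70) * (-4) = -239.16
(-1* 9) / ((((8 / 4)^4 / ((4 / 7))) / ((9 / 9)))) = -9 / 28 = -0.32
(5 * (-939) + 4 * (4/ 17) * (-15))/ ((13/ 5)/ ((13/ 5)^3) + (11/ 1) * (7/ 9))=-121763655/ 225046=-541.06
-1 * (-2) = 2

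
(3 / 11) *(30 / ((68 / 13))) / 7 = 585 / 2618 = 0.22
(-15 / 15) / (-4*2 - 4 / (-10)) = 0.13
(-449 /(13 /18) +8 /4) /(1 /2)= -16112 /13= -1239.38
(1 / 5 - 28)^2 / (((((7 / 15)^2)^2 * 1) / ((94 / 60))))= 122591745 / 4802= 25529.31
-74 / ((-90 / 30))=74 / 3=24.67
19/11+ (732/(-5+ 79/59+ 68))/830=15084497/8664370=1.74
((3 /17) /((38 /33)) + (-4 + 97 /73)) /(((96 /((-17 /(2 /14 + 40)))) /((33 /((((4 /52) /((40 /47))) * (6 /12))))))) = 594308715 /73272436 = 8.11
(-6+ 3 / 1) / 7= -3 / 7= -0.43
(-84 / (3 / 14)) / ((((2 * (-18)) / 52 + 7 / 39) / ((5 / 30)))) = 127.40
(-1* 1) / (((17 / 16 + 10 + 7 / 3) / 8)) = -384 / 643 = -0.60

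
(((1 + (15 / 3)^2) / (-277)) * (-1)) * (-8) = -208 / 277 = -0.75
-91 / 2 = -45.50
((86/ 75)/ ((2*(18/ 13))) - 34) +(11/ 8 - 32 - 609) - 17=-690.21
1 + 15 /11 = 26 /11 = 2.36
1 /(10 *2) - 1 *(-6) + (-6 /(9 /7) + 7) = 503 /60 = 8.38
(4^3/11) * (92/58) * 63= 581.42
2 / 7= 0.29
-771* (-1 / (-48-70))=-771 / 118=-6.53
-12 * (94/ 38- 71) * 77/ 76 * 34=10225908/ 361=28326.61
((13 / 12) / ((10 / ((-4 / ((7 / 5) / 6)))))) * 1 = -13 / 7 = -1.86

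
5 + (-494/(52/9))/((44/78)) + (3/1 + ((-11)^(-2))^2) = -8407923/58564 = -143.57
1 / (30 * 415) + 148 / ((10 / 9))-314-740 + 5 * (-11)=-12148709 / 12450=-975.80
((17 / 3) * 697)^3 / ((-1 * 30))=-1663585393049 / 810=-2053809127.22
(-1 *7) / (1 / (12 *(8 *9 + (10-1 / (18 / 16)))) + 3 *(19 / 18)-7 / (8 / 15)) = 30660 / 43613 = 0.70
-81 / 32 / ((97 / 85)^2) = -585225 / 301088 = -1.94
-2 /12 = -1 /6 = -0.17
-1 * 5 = -5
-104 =-104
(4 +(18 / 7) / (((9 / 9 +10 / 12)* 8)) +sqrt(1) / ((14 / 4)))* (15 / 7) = 10305 / 1078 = 9.56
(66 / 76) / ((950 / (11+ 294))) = 2013 / 7220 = 0.28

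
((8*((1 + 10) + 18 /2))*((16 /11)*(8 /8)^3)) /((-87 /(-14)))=35840 /957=37.45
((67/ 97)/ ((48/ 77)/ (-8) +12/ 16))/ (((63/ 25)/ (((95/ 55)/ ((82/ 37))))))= 2355050/ 7409151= 0.32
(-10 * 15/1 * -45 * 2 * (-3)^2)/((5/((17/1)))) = 413100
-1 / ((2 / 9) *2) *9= -81 / 4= -20.25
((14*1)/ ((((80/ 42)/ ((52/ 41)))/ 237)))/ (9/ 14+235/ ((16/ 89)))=50725584/ 30027785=1.69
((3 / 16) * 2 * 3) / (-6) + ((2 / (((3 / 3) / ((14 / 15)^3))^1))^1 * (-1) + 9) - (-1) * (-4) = 172067 / 54000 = 3.19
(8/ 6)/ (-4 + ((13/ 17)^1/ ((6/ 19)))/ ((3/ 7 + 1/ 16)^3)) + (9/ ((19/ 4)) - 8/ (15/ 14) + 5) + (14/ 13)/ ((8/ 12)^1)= 145371705757/ 129274960035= 1.12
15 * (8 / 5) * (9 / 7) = 216 / 7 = 30.86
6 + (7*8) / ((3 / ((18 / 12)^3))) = 69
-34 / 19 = -1.79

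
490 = 490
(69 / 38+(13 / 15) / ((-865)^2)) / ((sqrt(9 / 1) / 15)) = 774413369 / 85297650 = 9.08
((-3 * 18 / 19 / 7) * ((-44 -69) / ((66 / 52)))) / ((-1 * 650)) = -0.06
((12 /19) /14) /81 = 2 /3591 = 0.00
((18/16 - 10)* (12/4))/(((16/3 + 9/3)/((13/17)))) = -8307/3400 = -2.44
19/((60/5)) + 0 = 19/12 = 1.58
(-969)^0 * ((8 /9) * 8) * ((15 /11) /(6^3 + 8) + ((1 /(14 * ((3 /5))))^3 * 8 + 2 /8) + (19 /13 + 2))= 26.53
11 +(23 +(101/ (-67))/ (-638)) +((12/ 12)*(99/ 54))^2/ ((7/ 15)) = 73976195/ 1795332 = 41.20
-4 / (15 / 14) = -56 / 15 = -3.73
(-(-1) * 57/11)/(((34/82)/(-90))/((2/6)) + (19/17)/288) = -57209760/109747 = -521.29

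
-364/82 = -4.44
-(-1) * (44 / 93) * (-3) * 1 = -44 / 31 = -1.42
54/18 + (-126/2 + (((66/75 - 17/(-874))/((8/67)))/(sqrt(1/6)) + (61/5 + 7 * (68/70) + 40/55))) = -443/11 + 1316751 * sqrt(6)/174800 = -21.82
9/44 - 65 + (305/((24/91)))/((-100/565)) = -6968317/1056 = -6598.79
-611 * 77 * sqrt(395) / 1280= -730.50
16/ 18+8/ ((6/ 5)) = 68/ 9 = 7.56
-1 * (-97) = 97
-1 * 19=-19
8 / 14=4 / 7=0.57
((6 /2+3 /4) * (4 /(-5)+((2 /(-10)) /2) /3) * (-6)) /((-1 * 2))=-75 /8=-9.38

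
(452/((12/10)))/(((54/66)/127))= 1578610/27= 58467.04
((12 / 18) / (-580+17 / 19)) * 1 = -38 / 33009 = -0.00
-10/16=-5/8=-0.62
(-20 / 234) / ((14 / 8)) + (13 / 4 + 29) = 105491 / 3276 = 32.20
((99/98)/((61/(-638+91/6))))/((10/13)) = -1603173/119560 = -13.41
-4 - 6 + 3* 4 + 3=5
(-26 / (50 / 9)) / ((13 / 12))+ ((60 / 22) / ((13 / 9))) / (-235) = -727218 / 168025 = -4.33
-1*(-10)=10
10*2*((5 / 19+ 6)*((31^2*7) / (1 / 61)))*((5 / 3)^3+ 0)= 122078232500 / 513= 237969264.13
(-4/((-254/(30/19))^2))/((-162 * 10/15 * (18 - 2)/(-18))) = -75/46580552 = -0.00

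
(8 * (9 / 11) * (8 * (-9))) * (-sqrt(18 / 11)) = 15552 * sqrt(22) / 121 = 602.85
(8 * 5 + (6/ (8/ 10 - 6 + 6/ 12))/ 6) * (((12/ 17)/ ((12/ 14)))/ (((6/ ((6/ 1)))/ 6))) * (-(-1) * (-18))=-166320/ 47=-3538.72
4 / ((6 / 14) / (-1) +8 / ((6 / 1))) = 84 / 19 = 4.42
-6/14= -3/7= -0.43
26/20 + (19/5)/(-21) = 47/42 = 1.12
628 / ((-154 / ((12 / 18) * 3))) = -628 / 77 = -8.16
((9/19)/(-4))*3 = -27/76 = -0.36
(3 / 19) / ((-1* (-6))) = 1 / 38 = 0.03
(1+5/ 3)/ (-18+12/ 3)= -4/ 21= -0.19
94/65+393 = 25639/65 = 394.45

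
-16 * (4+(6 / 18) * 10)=-352 / 3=-117.33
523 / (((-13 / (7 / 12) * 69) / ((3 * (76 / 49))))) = -1.58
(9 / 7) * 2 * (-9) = -162 / 7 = -23.14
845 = 845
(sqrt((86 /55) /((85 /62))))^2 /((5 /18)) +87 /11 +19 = 724976 /23375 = 31.02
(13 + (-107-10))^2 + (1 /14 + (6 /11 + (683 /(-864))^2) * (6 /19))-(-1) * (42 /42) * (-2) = 1968451128869 /182020608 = 10814.44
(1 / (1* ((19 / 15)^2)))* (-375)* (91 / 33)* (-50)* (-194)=-24825937500 / 3971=-6251810.00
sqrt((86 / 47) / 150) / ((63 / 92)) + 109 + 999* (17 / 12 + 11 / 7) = 92* sqrt(6063) / 44415 + 86635 / 28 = 3094.27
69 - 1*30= 39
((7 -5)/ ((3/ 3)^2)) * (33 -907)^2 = 1527752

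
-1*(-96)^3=884736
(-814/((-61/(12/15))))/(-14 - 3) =-3256/5185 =-0.63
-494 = -494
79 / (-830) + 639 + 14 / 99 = 52510429 / 82170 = 639.05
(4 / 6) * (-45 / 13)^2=7.99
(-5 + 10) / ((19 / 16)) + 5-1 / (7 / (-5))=1320 / 133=9.92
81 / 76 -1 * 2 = -71 / 76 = -0.93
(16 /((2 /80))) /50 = 64 /5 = 12.80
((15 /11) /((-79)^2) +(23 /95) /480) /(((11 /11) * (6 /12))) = 2262973 /1565242800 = 0.00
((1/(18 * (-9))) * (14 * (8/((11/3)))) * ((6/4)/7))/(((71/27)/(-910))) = 10920/781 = 13.98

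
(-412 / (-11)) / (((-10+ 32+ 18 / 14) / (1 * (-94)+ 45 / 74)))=-9965662 / 66341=-150.22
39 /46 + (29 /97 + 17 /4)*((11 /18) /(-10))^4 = 1588615702279 /1873611648000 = 0.85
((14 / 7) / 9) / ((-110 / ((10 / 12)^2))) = -5 / 3564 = -0.00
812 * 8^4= 3325952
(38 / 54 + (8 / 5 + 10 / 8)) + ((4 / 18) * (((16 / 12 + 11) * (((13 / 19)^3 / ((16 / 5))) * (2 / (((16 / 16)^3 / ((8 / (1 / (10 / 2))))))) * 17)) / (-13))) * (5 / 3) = -492017737 / 11111580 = -44.28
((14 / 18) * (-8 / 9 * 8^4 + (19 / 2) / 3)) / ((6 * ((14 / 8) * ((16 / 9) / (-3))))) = 454.72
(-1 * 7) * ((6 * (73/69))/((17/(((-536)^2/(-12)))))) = 73404128/1173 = 62578.11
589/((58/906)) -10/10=266788/29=9199.59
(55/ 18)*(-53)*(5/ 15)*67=-195305/ 54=-3616.76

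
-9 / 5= -1.80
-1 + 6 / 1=5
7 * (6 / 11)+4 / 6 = 148 / 33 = 4.48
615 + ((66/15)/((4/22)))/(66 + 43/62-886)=156193273/253985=614.97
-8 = -8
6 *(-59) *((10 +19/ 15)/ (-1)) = 19942/ 5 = 3988.40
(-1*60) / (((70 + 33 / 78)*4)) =-390 / 1831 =-0.21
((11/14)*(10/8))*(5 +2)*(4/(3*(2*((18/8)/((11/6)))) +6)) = 605/294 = 2.06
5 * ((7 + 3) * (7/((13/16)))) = 5600/13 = 430.77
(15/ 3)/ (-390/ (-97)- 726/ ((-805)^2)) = 314292125/ 252659328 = 1.24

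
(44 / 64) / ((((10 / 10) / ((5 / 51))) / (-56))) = -385 / 102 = -3.77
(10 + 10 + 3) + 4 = 27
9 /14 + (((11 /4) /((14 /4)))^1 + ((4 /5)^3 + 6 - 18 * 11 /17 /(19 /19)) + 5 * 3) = 167991 /14875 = 11.29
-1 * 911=-911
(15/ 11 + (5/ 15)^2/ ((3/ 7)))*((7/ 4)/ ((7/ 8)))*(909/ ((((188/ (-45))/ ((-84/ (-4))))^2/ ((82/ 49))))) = 6062734575/ 48598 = 124752.76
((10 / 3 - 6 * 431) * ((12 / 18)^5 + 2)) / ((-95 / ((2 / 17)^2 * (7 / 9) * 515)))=11574830176 / 36026451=321.29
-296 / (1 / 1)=-296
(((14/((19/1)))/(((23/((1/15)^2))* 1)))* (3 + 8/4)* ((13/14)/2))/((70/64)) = 208/688275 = 0.00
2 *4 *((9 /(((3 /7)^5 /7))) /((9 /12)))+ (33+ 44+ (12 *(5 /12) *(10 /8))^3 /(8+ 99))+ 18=25835092249 /554688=46575.90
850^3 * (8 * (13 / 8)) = 7983625000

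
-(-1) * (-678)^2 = 459684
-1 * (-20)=20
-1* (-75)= 75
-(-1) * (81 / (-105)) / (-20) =27 / 700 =0.04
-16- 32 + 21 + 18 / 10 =-126 / 5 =-25.20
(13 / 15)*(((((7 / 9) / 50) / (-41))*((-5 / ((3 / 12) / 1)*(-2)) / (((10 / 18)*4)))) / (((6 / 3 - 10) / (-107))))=-9737 / 123000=-0.08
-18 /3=-6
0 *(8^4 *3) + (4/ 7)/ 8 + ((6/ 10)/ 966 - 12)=-9602/ 805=-11.93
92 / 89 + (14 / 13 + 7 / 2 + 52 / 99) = 1405645 / 229086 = 6.14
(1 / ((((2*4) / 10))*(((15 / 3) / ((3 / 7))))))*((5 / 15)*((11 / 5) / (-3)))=-11 / 420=-0.03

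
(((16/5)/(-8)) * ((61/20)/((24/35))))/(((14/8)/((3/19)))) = -61/380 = -0.16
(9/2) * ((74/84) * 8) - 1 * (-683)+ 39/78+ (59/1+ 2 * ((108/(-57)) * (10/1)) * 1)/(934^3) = 715.21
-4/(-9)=4/9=0.44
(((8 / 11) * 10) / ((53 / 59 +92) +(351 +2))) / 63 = 1180 / 4557861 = 0.00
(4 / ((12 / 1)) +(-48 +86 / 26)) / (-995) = 346 / 7761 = 0.04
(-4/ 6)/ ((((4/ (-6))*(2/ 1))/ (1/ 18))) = 1/ 36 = 0.03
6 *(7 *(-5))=-210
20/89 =0.22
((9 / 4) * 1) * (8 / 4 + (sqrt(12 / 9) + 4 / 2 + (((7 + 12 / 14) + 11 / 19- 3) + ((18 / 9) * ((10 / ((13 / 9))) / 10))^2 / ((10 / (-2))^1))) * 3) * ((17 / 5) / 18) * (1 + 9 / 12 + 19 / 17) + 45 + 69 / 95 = 39 * sqrt(3) / 16 + 4091511 / 55328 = 78.17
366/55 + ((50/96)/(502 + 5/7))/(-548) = 33878332391/5091007680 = 6.65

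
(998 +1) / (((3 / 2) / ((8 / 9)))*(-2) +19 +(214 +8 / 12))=23976 / 5527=4.34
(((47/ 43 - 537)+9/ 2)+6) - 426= -81821/ 86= -951.41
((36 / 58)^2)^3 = 0.06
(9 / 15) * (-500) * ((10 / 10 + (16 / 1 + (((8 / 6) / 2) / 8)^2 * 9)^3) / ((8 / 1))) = -1273401675 / 8192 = -155444.54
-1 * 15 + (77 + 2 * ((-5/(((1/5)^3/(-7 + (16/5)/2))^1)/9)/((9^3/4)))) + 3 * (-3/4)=62077/972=63.87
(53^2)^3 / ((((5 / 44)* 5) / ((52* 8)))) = 405696466105216 / 25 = 16227858644208.64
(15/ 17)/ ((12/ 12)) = 15/ 17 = 0.88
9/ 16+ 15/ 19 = 411/ 304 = 1.35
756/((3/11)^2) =10164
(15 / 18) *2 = 5 / 3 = 1.67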